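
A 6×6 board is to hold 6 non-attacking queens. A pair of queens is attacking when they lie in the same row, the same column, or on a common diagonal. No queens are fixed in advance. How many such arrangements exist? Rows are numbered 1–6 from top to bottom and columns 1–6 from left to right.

4

Branch on row 1: col 1 → 0; col 2 → 1; col 3 → 1; col 4 → 1; col 5 → 1; col 6 → 0.
Sum: 0 + 1 + 1 + 1 + 1 + 0 = 4.
(This is the classic 6-queens count.)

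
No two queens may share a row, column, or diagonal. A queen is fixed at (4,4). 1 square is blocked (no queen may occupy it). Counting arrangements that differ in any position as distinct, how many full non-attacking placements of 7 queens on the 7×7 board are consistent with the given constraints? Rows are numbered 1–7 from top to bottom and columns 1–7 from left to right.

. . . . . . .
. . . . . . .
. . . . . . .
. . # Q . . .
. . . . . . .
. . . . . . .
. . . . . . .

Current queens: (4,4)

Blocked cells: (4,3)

8

Branch on row 1: col 2 → 2; col 3 → 2; col 5 → 2; col 6 → 2.
Sum: 2 + 2 + 2 + 2 = 8.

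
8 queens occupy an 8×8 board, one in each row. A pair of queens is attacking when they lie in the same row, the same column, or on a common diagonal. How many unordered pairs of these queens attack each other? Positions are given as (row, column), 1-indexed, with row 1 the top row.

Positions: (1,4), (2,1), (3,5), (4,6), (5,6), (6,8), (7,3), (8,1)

Same column: (2,1)–(8,1) (column 1); (4,6)–(5,6) (column 6).
Same diagonal: (3,5)–(4,6) (|3−4| = |5−6| = 1); (3,5)–(6,8) (|3−6| = |5−8| = 3); (4,6)–(6,8) (|4−6| = |6−8| = 2); (4,6)–(7,3) (|4−7| = |6−3| = 3).
Total attacking pairs: 6.

6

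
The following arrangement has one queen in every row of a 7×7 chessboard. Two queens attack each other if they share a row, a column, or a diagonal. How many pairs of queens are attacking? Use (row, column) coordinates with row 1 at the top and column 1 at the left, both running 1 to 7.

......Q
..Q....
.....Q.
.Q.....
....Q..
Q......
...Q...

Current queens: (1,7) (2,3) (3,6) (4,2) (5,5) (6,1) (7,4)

0

All columns are distinct and no two queens satisfy |Δrow| = |Δcol|, so no pair attacks.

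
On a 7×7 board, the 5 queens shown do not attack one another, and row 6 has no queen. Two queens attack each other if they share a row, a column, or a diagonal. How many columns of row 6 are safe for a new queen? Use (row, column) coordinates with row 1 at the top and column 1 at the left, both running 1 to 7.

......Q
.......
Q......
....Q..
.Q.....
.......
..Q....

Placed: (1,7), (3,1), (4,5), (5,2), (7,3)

(1,7) attacks row 6 at column 7 and diagonals 2.
(3,1) attacks row 6 at column 1 and diagonals 4.
(4,5) attacks row 6 at column 5 and diagonals 3, 7.
(5,2) attacks row 6 at column 2 and diagonals 1, 3.
(7,3) attacks row 6 at column 3 and diagonals 2, 4.
Attacked columns: {1, 2, 3, 4, 5, 7}. Safe: {6}.

1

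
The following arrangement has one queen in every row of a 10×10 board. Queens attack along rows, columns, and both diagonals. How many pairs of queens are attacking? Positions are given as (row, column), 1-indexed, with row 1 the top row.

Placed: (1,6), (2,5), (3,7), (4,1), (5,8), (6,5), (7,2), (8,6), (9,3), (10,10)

4

Same column: (1,6)–(8,6) (column 6); (2,5)–(6,5) (column 5).
Same diagonal: (1,6)–(2,5) (|1−2| = |6−5| = 1); (2,5)–(5,8) (|2−5| = |5−8| = 3).
Total attacking pairs: 4.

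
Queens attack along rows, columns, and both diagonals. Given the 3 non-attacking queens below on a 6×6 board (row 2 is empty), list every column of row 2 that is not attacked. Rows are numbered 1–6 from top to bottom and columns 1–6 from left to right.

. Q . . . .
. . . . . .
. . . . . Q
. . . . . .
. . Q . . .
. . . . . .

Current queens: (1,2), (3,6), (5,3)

(1,2) attacks row 2 at column 2 and diagonals 1, 3.
(3,6) attacks row 2 at column 6 and diagonals 5.
(5,3) attacks row 2 at column 3 and diagonals 6.
Attacked columns: {1, 2, 3, 5, 6}. Safe: {4}.

columns 4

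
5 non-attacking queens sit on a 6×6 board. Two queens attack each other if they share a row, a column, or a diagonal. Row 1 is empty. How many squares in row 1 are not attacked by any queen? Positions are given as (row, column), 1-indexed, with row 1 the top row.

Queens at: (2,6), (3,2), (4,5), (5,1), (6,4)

(2,6) attacks row 1 at column 6 and diagonals 5.
(3,2) attacks row 1 at column 2 and diagonals 4.
(4,5) attacks row 1 at column 5 and diagonals 2.
(5,1) attacks row 1 at column 1 and diagonals 5.
(6,4) attacks row 1 at column 4.
Attacked columns: {1, 2, 4, 5, 6}. Safe: {3}.

1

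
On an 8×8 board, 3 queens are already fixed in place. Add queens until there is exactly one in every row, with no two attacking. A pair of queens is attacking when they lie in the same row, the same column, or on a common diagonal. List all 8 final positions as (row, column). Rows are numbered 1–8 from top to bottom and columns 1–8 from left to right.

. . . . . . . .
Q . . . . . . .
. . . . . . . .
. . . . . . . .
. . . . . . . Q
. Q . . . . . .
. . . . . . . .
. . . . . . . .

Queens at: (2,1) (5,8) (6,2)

Row 1: attacked by (2,1)→{1,2}; (5,8)→{4,8}; (6,2)→{2,7}. Safe: 3, 5, 6. Place at column 5.
Row 3: attacked by (1,5)→{3,5,7}; (2,1)→{1,2}; (5,8)→{6,8}; (6,2)→{2,5}. Safe: 4. Place at column 4.
Row 4: attacked by (1,5)→{2,5,8}; (2,1)→{1,3}; (3,4)→{3,4,5}; (5,8)→{7,8}; (6,2)→{2,4}. Safe: 6. Place at column 6.
Row 7: attacked by (1,5)→{5}; (2,1)→{1,6}; (3,4)→{4,8}; (4,6)→{3,6}; (5,8)→{6,8}; (6,2)→{1,2,3}. Safe: 7. Place at column 7.
Row 8: attacked by (1,5)→{5}; (2,1)→{1,7}; (3,4)→{4}; (4,6)→{2,6}; (5,8)→{5,8}; (6,2)→{2,4}; (7,7)→{6,7,8}. Safe: 3. Place at column 3.
Columns [5, 1, 4, 6, 8, 2, 7, 3], r−c [-4, 1, -1, -2, -3, 4, 0, 5], r+c [6, 3, 7, 10, 13, 8, 14, 11] are all distinct, so no two queens attack.

(1,5) (2,1) (3,4) (4,6) (5,8) (6,2) (7,7) (8,3)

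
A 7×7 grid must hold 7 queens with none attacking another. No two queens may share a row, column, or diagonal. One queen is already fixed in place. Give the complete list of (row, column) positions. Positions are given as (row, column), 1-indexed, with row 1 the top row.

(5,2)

Row 1: attacked by (5,2)→{2,6}. Safe: 1, 3, 4, 5, 7. Place at column 3.
Row 2: attacked by (1,3)→{2,3,4}; (5,2)→{2,5}. Safe: 1, 6, 7. Place at column 1.
Row 3: attacked by (1,3)→{1,3,5}; (2,1)→{1,2}; (5,2)→{2,4}. Safe: 6, 7. Place at column 6.
Row 4: attacked by (1,3)→{3,6}; (2,1)→{1,3}; (3,6)→{5,6,7}; (5,2)→{1,2,3}. Safe: 4. Place at column 4.
Row 6: attacked by (1,3)→{3}; (2,1)→{1,5}; (3,6)→{3,6}; (4,4)→{2,4,6}; (5,2)→{1,2,3}. Safe: 7. Place at column 7.
Row 7: attacked by (1,3)→{3}; (2,1)→{1,6}; (3,6)→{2,6}; (4,4)→{1,4,7}; (5,2)→{2,4}; (6,7)→{6,7}. Safe: 5. Place at column 5.
Columns [3, 1, 6, 4, 2, 7, 5], r−c [-2, 1, -3, 0, 3, -1, 2], r+c [4, 3, 9, 8, 7, 13, 12] are all distinct, so no two queens attack.

(1,3) (2,1) (3,6) (4,4) (5,2) (6,7) (7,5)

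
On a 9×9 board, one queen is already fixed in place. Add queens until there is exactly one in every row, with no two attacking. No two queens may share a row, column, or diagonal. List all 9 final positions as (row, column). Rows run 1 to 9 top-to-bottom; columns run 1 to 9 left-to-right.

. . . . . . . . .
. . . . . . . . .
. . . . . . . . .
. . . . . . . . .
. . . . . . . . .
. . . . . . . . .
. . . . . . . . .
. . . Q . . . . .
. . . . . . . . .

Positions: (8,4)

(1,8) (2,5) (3,3) (4,6) (5,9) (6,7) (7,1) (8,4) (9,2)

Row 1: attacked by (8,4)→{4}. Safe: 1, 2, 3, 5, 6, 7, 8, 9. Place at column 8.
Row 2: attacked by (1,8)→{7,8,9}; (8,4)→{4}. Safe: 1, 2, 3, 5, 6. Place at column 5.
Row 3: attacked by (1,8)→{6,8}; (2,5)→{4,5,6}; (8,4)→{4,9}. Safe: 1, 2, 3, 7. Place at column 3.
Row 4: attacked by (1,8)→{5,8}; (2,5)→{3,5,7}; (3,3)→{2,3,4}; (8,4)→{4,8}. Safe: 1, 6, 9. Place at column 6.
Row 5: attacked by (1,8)→{4,8}; (2,5)→{2,5,8}; (3,3)→{1,3,5}; (4,6)→{5,6,7}; (8,4)→{1,4,7}. Safe: 9. Place at column 9.
Row 6: attacked by (1,8)→{3,8}; (2,5)→{1,5,9}; (3,3)→{3,6}; (4,6)→{4,6,8}; (5,9)→{8,9}; (8,4)→{2,4,6}. Safe: 7. Place at column 7.
Row 7: attacked by (1,8)→{2,8}; (2,5)→{5}; (3,3)→{3,7}; (4,6)→{3,6,9}; (5,9)→{7,9}; (6,7)→{6,7,8}; (8,4)→{3,4,5}. Safe: 1. Place at column 1.
Row 9: attacked by (1,8)→{8}; (2,5)→{5}; (3,3)→{3,9}; (4,6)→{1,6}; (5,9)→{5,9}; (6,7)→{4,7}; (7,1)→{1,3}; (8,4)→{3,4,5}. Safe: 2. Place at column 2.
Columns [8, 5, 3, 6, 9, 7, 1, 4, 2], r−c [-7, -3, 0, -2, -4, -1, 6, 4, 7], r+c [9, 7, 6, 10, 14, 13, 8, 12, 11] are all distinct, so no two queens attack.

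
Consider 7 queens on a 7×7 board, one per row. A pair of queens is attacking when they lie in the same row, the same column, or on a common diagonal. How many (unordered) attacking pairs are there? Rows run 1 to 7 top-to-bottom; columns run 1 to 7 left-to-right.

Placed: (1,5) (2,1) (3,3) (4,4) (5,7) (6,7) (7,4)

Same column: (4,4)–(7,4) (column 4); (5,7)–(6,7) (column 7).
Same diagonal: (1,5)–(3,3) (|1−3| = |5−3| = 2); (3,3)–(4,4) (|3−4| = |3−4| = 1).
Total attacking pairs: 4.

4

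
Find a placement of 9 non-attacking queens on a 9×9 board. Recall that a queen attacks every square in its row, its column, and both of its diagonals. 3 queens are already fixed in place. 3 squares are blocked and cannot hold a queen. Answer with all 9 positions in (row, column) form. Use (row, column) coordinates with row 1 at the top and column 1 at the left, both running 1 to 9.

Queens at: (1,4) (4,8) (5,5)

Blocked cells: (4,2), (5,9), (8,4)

(1,4) (2,7) (3,1) (4,8) (5,5) (6,2) (7,9) (8,3) (9,6)

Row 2: attacked by (1,4)→{3,4,5}; (4,8)→{6,8}; (5,5)→{2,5,8}. Safe: 1, 7, 9. Place at column 7.
Row 3: attacked by (1,4)→{2,4,6}; (2,7)→{6,7,8}; (4,8)→{7,8,9}; (5,5)→{3,5,7}. Safe: 1. Place at column 1.
Row 6: attacked by (1,4)→{4,9}; (2,7)→{3,7}; (3,1)→{1,4}; (4,8)→{6,8}; (5,5)→{4,5,6}. Safe: 2. Place at column 2.
Row 7: attacked by (1,4)→{4}; (2,7)→{2,7}; (3,1)→{1,5}; (4,8)→{5,8}; (5,5)→{3,5,7}; (6,2)→{1,2,3}. Safe: 6, 9. Place at column 9.
Row 8: attacked by (1,4)→{4}; (2,7)→{1,7}; (3,1)→{1,6}; (4,8)→{4,8}; (5,5)→{2,5,8}; (6,2)→{2,4}; (7,9)→{8,9}. Blocked: 4. Safe: 3. Place at column 3.
Row 9: attacked by (1,4)→{4}; (2,7)→{7}; (3,1)→{1,7}; (4,8)→{3,8}; (5,5)→{1,5,9}; (6,2)→{2,5}; (7,9)→{7,9}; (8,3)→{2,3,4}. Safe: 6. Place at column 6.
Columns [4, 7, 1, 8, 5, 2, 9, 3, 6], r−c [-3, -5, 2, -4, 0, 4, -2, 5, 3], r+c [5, 9, 4, 12, 10, 8, 16, 11, 15] are all distinct, so no two queens attack.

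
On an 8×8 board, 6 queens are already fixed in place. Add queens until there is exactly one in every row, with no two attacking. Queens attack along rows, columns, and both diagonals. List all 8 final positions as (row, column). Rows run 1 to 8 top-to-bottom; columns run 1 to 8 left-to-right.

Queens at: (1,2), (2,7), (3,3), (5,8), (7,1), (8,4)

(1,2) (2,7) (3,3) (4,6) (5,8) (6,5) (7,1) (8,4)

Row 4: attacked by (1,2)→{2,5}; (2,7)→{5,7}; (3,3)→{2,3,4}; (5,8)→{7,8}; (7,1)→{1,4}; (8,4)→{4,8}. Safe: 6. Place at column 6.
Row 6: attacked by (1,2)→{2,7}; (2,7)→{3,7}; (3,3)→{3,6}; (4,6)→{4,6,8}; (5,8)→{7,8}; (7,1)→{1,2}; (8,4)→{2,4,6}. Safe: 5. Place at column 5.
Columns [2, 7, 3, 6, 8, 5, 1, 4], r−c [-1, -5, 0, -2, -3, 1, 6, 4], r+c [3, 9, 6, 10, 13, 11, 8, 12] are all distinct, so no two queens attack.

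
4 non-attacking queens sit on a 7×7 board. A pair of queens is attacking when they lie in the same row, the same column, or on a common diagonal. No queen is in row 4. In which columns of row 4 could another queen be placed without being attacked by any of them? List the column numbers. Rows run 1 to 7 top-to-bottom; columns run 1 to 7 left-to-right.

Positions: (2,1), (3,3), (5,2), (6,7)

columns 6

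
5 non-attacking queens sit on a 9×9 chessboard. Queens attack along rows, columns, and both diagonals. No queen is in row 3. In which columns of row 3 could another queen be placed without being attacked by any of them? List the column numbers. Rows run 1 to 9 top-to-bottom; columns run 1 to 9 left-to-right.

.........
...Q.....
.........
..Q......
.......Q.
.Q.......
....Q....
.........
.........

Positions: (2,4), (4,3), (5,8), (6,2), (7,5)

columns 7

(2,4) attacks row 3 at column 4 and diagonals 3, 5.
(4,3) attacks row 3 at column 3 and diagonals 2, 4.
(5,8) attacks row 3 at column 8 and diagonals 6.
(6,2) attacks row 3 at column 2 and diagonals 5.
(7,5) attacks row 3 at column 5 and diagonals 1, 9.
Attacked columns: {1, 2, 3, 4, 5, 6, 8, 9}. Safe: {7}.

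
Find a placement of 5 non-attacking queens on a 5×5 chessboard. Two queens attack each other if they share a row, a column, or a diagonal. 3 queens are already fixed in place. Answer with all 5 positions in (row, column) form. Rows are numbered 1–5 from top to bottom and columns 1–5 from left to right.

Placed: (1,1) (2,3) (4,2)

Row 3: attacked by (1,1)→{1,3}; (2,3)→{2,3,4}; (4,2)→{1,2,3}. Safe: 5. Place at column 5.
Row 5: attacked by (1,1)→{1,5}; (2,3)→{3}; (3,5)→{3,5}; (4,2)→{1,2,3}. Safe: 4. Place at column 4.
Columns [1, 3, 5, 2, 4], r−c [0, -1, -2, 2, 1], r+c [2, 5, 8, 6, 9] are all distinct, so no two queens attack.

(1,1) (2,3) (3,5) (4,2) (5,4)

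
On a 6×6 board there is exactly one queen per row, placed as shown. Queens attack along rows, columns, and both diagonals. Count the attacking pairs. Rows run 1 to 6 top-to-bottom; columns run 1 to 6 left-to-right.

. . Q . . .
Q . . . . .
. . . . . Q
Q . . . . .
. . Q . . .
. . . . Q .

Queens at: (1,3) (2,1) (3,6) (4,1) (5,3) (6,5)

3

Same column: (1,3)–(5,3) (column 3); (2,1)–(4,1) (column 1).
Same diagonal: (2,1)–(6,5) (|2−6| = |1−5| = 4).
Total attacking pairs: 3.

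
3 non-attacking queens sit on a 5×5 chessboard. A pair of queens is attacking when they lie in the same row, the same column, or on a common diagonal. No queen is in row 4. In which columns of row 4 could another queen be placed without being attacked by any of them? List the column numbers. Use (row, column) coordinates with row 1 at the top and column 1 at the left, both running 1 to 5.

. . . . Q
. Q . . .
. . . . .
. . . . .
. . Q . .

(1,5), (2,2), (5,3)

columns 1

(1,5) attacks row 4 at column 5 and diagonals 2.
(2,2) attacks row 4 at column 2 and diagonals 4.
(5,3) attacks row 4 at column 3 and diagonals 2, 4.
Attacked columns: {2, 3, 4, 5}. Safe: {1}.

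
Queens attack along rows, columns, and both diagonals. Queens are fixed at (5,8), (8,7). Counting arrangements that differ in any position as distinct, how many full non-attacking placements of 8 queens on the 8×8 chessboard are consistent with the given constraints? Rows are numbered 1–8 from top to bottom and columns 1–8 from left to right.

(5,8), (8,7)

2

Branch on row 1: col 1 → 0; col 2 → 0; col 3 → 0; col 5 → 2; col 6 → 0.
Sum: 0 + 0 + 0 + 2 + 0 = 2.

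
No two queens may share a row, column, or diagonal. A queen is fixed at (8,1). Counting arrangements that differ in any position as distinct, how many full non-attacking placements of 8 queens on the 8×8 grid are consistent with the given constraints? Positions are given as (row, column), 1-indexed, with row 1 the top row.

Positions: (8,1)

Branch on row 1: col 2 → 0; col 3 → 2; col 4 → 1; col 5 → 1; col 6 → 0; col 7 → 0.
Sum: 0 + 2 + 1 + 1 + 0 + 0 = 4.

4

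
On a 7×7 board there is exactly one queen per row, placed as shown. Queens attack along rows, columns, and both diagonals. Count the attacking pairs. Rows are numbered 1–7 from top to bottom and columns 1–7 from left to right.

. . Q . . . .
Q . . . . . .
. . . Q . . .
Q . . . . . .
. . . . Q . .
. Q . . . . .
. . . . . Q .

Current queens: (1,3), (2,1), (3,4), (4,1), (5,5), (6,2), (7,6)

Same column: (2,1)–(4,1) (column 1).
Same diagonal: (2,1)–(7,6) (|2−7| = |1−6| = 5).
Total attacking pairs: 2.

2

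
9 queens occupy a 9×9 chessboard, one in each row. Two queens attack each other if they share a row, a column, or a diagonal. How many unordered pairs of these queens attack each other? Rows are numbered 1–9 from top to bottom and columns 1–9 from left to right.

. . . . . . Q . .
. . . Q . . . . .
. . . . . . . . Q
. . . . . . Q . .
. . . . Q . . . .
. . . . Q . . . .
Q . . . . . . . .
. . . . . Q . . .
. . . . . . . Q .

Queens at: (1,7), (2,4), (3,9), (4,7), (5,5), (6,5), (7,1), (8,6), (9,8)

6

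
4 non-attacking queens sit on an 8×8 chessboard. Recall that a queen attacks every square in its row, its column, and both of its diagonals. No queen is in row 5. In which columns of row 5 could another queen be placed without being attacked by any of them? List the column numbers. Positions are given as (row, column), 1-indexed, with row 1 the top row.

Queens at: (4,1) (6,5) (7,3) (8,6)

(4,1) attacks row 5 at column 1 and diagonals 2.
(6,5) attacks row 5 at column 5 and diagonals 4, 6.
(7,3) attacks row 5 at column 3 and diagonals 1, 5.
(8,6) attacks row 5 at column 6 and diagonals 3.
Attacked columns: {1, 2, 3, 4, 5, 6}. Safe: {7, 8}.

columns 7, 8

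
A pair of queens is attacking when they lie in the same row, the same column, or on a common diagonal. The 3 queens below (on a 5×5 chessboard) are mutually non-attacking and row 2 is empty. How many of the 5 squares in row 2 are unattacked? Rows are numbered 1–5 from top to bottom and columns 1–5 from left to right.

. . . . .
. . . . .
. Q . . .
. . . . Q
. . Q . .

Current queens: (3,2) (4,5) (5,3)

(3,2) attacks row 2 at column 2 and diagonals 1, 3.
(4,5) attacks row 2 at column 5 and diagonals 3.
(5,3) attacks row 2 at column 3.
Attacked columns: {1, 2, 3, 5}. Safe: {4}.

1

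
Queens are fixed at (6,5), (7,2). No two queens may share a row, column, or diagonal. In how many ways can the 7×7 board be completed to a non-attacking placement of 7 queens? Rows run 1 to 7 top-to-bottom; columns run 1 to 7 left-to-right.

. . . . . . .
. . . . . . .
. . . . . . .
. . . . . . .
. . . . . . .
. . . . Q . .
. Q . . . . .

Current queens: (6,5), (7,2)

3

Branch on row 1: col 1 → 0; col 3 → 0; col 4 → 0; col 6 → 3; col 7 → 0.
Sum: 0 + 0 + 0 + 3 + 0 = 3.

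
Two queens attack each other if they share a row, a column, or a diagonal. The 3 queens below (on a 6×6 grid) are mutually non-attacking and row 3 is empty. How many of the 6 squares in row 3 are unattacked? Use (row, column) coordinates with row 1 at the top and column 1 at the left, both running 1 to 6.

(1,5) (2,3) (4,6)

1

(1,5) attacks row 3 at column 5 and diagonals 3.
(2,3) attacks row 3 at column 3 and diagonals 2, 4.
(4,6) attacks row 3 at column 6 and diagonals 5.
Attacked columns: {2, 3, 4, 5, 6}. Safe: {1}.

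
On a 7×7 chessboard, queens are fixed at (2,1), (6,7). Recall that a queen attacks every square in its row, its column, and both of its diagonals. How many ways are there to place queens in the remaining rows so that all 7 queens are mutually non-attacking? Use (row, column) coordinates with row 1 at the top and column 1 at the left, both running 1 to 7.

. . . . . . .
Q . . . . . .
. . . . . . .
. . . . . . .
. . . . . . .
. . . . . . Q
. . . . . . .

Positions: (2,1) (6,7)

Branch on row 1: col 3 → 2; col 4 → 1; col 5 → 1; col 6 → 0.
Sum: 2 + 1 + 1 + 0 = 4.

4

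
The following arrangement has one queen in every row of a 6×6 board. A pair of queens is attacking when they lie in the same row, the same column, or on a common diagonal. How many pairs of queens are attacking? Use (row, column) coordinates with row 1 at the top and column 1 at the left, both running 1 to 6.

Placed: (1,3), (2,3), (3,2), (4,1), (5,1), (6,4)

5

Same column: (1,3)–(2,3) (column 3); (4,1)–(5,1) (column 1).
Same diagonal: (2,3)–(3,2) (|2−3| = |3−2| = 1); (2,3)–(4,1) (|2−4| = |3−1| = 2); (3,2)–(4,1) (|3−4| = |2−1| = 1).
Total attacking pairs: 5.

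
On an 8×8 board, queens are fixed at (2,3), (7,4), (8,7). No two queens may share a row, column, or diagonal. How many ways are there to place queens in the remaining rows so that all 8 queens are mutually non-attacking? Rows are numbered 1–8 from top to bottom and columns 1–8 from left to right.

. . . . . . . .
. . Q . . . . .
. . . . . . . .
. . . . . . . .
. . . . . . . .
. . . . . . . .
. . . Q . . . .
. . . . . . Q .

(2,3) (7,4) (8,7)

2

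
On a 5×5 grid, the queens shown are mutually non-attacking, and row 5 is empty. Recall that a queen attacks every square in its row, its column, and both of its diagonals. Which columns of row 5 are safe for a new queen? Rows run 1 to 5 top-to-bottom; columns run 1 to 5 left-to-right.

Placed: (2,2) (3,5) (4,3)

(2,2) attacks row 5 at column 2 and diagonals 5.
(3,5) attacks row 5 at column 5 and diagonals 3.
(4,3) attacks row 5 at column 3 and diagonals 2, 4.
Attacked columns: {2, 3, 4, 5}. Safe: {1}.

columns 1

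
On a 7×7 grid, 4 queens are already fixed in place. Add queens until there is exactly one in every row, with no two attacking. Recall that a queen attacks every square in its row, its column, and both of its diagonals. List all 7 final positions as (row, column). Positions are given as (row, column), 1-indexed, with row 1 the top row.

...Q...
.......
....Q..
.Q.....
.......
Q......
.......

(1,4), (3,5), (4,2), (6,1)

(1,4) (2,7) (3,5) (4,2) (5,6) (6,1) (7,3)

Row 2: attacked by (1,4)→{3,4,5}; (3,5)→{4,5,6}; (4,2)→{2,4}; (6,1)→{1,5}. Safe: 7. Place at column 7.
Row 5: attacked by (1,4)→{4}; (2,7)→{4,7}; (3,5)→{3,5,7}; (4,2)→{1,2,3}; (6,1)→{1,2}. Safe: 6. Place at column 6.
Row 7: attacked by (1,4)→{4}; (2,7)→{2,7}; (3,5)→{1,5}; (4,2)→{2,5}; (5,6)→{4,6}; (6,1)→{1,2}. Safe: 3. Place at column 3.
Columns [4, 7, 5, 2, 6, 1, 3], r−c [-3, -5, -2, 2, -1, 5, 4], r+c [5, 9, 8, 6, 11, 7, 10] are all distinct, so no two queens attack.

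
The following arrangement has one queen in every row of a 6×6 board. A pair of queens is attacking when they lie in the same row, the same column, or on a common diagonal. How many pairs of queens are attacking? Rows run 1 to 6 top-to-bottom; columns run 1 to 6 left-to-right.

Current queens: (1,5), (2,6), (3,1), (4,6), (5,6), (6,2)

Same column: (2,6)–(4,6) (column 6); (2,6)–(5,6) (column 6); (4,6)–(5,6) (column 6).
Same diagonal: (1,5)–(2,6) (|1−2| = |5−6| = 1); (2,6)–(6,2) (|2−6| = |6−2| = 4).
Total attacking pairs: 5.

5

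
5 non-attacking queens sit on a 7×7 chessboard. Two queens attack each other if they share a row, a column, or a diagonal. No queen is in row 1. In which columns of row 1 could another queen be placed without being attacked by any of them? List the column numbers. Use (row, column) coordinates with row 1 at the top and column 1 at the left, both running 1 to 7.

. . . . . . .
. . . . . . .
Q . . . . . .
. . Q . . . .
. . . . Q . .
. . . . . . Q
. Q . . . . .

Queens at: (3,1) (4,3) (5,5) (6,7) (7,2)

(3,1) attacks row 1 at column 1 and diagonals 3.
(4,3) attacks row 1 at column 3 and diagonals 6.
(5,5) attacks row 1 at column 5 and diagonals 1.
(6,7) attacks row 1 at column 7 and diagonals 2.
(7,2) attacks row 1 at column 2.
Attacked columns: {1, 2, 3, 5, 6, 7}. Safe: {4}.

columns 4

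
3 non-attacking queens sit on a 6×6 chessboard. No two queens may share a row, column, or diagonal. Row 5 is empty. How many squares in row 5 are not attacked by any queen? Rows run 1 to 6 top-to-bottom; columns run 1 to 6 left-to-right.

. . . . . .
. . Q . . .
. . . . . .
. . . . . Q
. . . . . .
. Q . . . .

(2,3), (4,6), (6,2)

1

(2,3) attacks row 5 at column 3 and diagonals 6.
(4,6) attacks row 5 at column 6 and diagonals 5.
(6,2) attacks row 5 at column 2 and diagonals 1, 3.
Attacked columns: {1, 2, 3, 5, 6}. Safe: {4}.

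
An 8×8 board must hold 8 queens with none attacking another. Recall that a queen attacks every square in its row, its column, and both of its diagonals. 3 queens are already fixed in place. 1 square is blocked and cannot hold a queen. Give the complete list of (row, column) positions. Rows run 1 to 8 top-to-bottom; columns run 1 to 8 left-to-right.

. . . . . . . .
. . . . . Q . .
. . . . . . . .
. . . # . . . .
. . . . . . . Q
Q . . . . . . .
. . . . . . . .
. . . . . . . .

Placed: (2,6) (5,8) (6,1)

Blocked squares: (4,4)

(1,3) (2,6) (3,2) (4,5) (5,8) (6,1) (7,7) (8,4)

Row 1: attacked by (2,6)→{5,6,7}; (5,8)→{4,8}; (6,1)→{1,6}. Safe: 2, 3. Place at column 3.
Row 3: attacked by (1,3)→{1,3,5}; (2,6)→{5,6,7}; (5,8)→{6,8}; (6,1)→{1,4}. Safe: 2. Place at column 2.
Row 4: attacked by (1,3)→{3,6}; (2,6)→{4,6,8}; (3,2)→{1,2,3}; (5,8)→{7,8}; (6,1)→{1,3}. Blocked: 4. Safe: 5. Place at column 5.
Row 7: attacked by (1,3)→{3}; (2,6)→{1,6}; (3,2)→{2,6}; (4,5)→{2,5,8}; (5,8)→{6,8}; (6,1)→{1,2}. Safe: 4, 7. Place at column 7.
Row 8: attacked by (1,3)→{3}; (2,6)→{6}; (3,2)→{2,7}; (4,5)→{1,5}; (5,8)→{5,8}; (6,1)→{1,3}; (7,7)→{6,7,8}. Safe: 4. Place at column 4.
Columns [3, 6, 2, 5, 8, 1, 7, 4], r−c [-2, -4, 1, -1, -3, 5, 0, 4], r+c [4, 8, 5, 9, 13, 7, 14, 12] are all distinct, so no two queens attack.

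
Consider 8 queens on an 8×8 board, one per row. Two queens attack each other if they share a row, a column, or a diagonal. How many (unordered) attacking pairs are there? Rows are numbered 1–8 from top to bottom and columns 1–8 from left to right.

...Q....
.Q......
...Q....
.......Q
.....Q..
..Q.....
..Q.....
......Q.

Same column: (1,4)–(3,4) (column 4); (6,3)–(7,3) (column 3).
Same diagonal: (3,4)–(5,6) (|3−5| = |4−6| = 2).
Total attacking pairs: 3.

3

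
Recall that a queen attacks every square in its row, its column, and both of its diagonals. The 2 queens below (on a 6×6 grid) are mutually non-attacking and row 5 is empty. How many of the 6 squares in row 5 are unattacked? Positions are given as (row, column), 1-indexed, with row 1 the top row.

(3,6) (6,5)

(3,6) attacks row 5 at column 6 and diagonals 4.
(6,5) attacks row 5 at column 5 and diagonals 4, 6.
Attacked columns: {4, 5, 6}. Safe: {1, 2, 3}.

3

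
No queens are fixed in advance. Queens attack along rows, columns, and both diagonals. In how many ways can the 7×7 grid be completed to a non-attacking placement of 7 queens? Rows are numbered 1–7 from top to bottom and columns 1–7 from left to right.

40

Branch on row 1: col 1 → 4; col 2 → 7; col 3 → 6; col 4 → 6; col 5 → 6; col 6 → 7; col 7 → 4.
Sum: 4 + 7 + 6 + 6 + 6 + 7 + 4 = 40.
(This is the classic 7-queens count.)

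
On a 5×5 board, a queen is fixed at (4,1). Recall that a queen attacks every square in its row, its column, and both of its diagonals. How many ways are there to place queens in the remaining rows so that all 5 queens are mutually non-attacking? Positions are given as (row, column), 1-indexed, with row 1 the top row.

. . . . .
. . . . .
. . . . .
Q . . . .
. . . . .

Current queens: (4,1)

Branch on row 1: col 2 → 1; col 3 → 0; col 5 → 1.
Sum: 1 + 0 + 1 = 2.

2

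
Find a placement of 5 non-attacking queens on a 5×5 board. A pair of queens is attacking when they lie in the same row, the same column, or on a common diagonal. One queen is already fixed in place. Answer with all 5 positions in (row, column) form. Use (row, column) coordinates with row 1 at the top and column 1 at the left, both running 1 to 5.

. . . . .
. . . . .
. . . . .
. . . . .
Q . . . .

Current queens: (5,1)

(1,3) (2,5) (3,2) (4,4) (5,1)

Row 1: attacked by (5,1)→{1,5}. Safe: 2, 3, 4. Place at column 3.
Row 2: attacked by (1,3)→{2,3,4}; (5,1)→{1,4}. Safe: 5. Place at column 5.
Row 3: attacked by (1,3)→{1,3,5}; (2,5)→{4,5}; (5,1)→{1,3}. Safe: 2. Place at column 2.
Row 4: attacked by (1,3)→{3}; (2,5)→{3,5}; (3,2)→{1,2,3}; (5,1)→{1,2}. Safe: 4. Place at column 4.
Columns [3, 5, 2, 4, 1], r−c [-2, -3, 1, 0, 4], r+c [4, 7, 5, 8, 6] are all distinct, so no two queens attack.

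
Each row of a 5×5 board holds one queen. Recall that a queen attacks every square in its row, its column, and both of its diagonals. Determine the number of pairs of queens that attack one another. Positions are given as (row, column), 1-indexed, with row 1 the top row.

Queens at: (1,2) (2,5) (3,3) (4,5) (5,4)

Same column: (2,5)–(4,5) (column 5).
Same diagonal: (1,2)–(4,5) (|1−4| = |2−5| = 3); (4,5)–(5,4) (|4−5| = |5−4| = 1).
Total attacking pairs: 3.

3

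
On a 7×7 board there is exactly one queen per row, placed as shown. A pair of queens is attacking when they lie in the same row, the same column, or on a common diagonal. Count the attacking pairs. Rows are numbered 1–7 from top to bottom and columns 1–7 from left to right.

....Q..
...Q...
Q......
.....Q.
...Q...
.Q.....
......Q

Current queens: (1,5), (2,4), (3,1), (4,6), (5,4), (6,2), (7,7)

3

Same column: (2,4)–(5,4) (column 4).
Same diagonal: (1,5)–(2,4) (|1−2| = |5−4| = 1); (2,4)–(4,6) (|2−4| = |4−6| = 2).
Total attacking pairs: 3.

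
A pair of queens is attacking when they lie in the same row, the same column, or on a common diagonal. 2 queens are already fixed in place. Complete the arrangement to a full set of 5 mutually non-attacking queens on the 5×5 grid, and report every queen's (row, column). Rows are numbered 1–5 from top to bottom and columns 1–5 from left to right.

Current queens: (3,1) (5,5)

(1,2) (2,4) (3,1) (4,3) (5,5)

Row 1: attacked by (3,1)→{1,3}; (5,5)→{1,5}. Safe: 2, 4. Place at column 2.
Row 2: attacked by (1,2)→{1,2,3}; (3,1)→{1,2}; (5,5)→{2,5}. Safe: 4. Place at column 4.
Row 4: attacked by (1,2)→{2,5}; (2,4)→{2,4}; (3,1)→{1,2}; (5,5)→{4,5}. Safe: 3. Place at column 3.
Columns [2, 4, 1, 3, 5], r−c [-1, -2, 2, 1, 0], r+c [3, 6, 4, 7, 10] are all distinct, so no two queens attack.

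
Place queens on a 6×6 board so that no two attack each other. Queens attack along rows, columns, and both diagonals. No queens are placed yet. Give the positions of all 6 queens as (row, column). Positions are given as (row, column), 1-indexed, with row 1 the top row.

(1,2) (2,4) (3,6) (4,1) (5,3) (6,5)

Row 1: Safe: 1, 2, 3, 4, 5, 6. Place at column 2.
Row 2: attacked by (1,2)→{1,2,3}. Safe: 4, 5, 6. Place at column 4.
Row 3: attacked by (1,2)→{2,4}; (2,4)→{3,4,5}. Safe: 1, 6. Place at column 6.
Row 4: attacked by (1,2)→{2,5}; (2,4)→{2,4,6}; (3,6)→{5,6}. Safe: 1, 3. Place at column 1.
Row 5: attacked by (1,2)→{2,6}; (2,4)→{1,4}; (3,6)→{4,6}; (4,1)→{1,2}. Safe: 3, 5. Place at column 3.
Row 6: attacked by (1,2)→{2}; (2,4)→{4}; (3,6)→{3,6}; (4,1)→{1,3}; (5,3)→{2,3,4}. Safe: 5. Place at column 5.
Columns [2, 4, 6, 1, 3, 5], r−c [-1, -2, -3, 3, 2, 1], r+c [3, 6, 9, 5, 8, 11] are all distinct, so no two queens attack.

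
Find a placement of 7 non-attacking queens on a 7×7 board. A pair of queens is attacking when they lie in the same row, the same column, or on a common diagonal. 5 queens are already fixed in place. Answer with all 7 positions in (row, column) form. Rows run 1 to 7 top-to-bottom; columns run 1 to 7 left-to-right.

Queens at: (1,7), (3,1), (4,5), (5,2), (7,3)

Row 2: attacked by (1,7)→{6,7}; (3,1)→{1,2}; (4,5)→{3,5,7}; (5,2)→{2,5}; (7,3)→{3}. Safe: 4. Place at column 4.
Row 6: attacked by (1,7)→{2,7}; (2,4)→{4}; (3,1)→{1,4}; (4,5)→{3,5,7}; (5,2)→{1,2,3}; (7,3)→{2,3,4}. Safe: 6. Place at column 6.
Columns [7, 4, 1, 5, 2, 6, 3], r−c [-6, -2, 2, -1, 3, 0, 4], r+c [8, 6, 4, 9, 7, 12, 10] are all distinct, so no two queens attack.

(1,7) (2,4) (3,1) (4,5) (5,2) (6,6) (7,3)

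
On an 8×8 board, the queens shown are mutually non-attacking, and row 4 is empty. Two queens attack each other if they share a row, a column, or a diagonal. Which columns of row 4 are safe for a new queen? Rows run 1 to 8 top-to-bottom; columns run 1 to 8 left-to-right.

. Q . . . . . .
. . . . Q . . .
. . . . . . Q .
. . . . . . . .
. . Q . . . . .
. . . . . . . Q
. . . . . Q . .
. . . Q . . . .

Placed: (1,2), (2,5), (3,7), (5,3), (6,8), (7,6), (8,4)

columns 1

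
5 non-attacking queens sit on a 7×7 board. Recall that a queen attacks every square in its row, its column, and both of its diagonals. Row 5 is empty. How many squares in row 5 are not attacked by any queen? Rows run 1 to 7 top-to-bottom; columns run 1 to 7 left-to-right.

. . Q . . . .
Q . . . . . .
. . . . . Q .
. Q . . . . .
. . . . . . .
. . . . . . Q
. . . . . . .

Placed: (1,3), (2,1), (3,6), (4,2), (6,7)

1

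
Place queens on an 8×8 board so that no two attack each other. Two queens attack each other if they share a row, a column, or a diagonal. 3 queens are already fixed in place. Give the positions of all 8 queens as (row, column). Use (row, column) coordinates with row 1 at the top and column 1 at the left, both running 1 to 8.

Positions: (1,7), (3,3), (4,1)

(1,7) (2,5) (3,3) (4,1) (5,6) (6,8) (7,2) (8,4)

Row 2: attacked by (1,7)→{6,7,8}; (3,3)→{2,3,4}; (4,1)→{1,3}. Safe: 5. Place at column 5.
Row 5: attacked by (1,7)→{3,7}; (2,5)→{2,5,8}; (3,3)→{1,3,5}; (4,1)→{1,2}. Safe: 4, 6. Place at column 6.
Row 6: attacked by (1,7)→{2,7}; (2,5)→{1,5}; (3,3)→{3,6}; (4,1)→{1,3}; (5,6)→{5,6,7}. Safe: 4, 8. Place at column 8.
Row 7: attacked by (1,7)→{1,7}; (2,5)→{5}; (3,3)→{3,7}; (4,1)→{1,4}; (5,6)→{4,6,8}; (6,8)→{7,8}. Safe: 2. Place at column 2.
Row 8: attacked by (1,7)→{7}; (2,5)→{5}; (3,3)→{3,8}; (4,1)→{1,5}; (5,6)→{3,6}; (6,8)→{6,8}; (7,2)→{1,2,3}. Safe: 4. Place at column 4.
Columns [7, 5, 3, 1, 6, 8, 2, 4], r−c [-6, -3, 0, 3, -1, -2, 5, 4], r+c [8, 7, 6, 5, 11, 14, 9, 12] are all distinct, so no two queens attack.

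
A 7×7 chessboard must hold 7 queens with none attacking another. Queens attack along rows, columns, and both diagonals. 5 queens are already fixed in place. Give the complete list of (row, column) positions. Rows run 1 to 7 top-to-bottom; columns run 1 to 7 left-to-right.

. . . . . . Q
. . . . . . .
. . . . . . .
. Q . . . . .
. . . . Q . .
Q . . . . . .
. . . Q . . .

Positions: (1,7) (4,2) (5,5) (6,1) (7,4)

(1,7) (2,3) (3,6) (4,2) (5,5) (6,1) (7,4)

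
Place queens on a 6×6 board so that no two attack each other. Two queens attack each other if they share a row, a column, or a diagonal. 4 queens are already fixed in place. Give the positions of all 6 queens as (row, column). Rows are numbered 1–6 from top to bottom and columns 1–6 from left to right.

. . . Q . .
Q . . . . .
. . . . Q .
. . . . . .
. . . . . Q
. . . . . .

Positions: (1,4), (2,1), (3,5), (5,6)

Row 4: attacked by (1,4)→{1,4}; (2,1)→{1,3}; (3,5)→{4,5,6}; (5,6)→{5,6}. Safe: 2. Place at column 2.
Row 6: attacked by (1,4)→{4}; (2,1)→{1,5}; (3,5)→{2,5}; (4,2)→{2,4}; (5,6)→{5,6}. Safe: 3. Place at column 3.
Columns [4, 1, 5, 2, 6, 3], r−c [-3, 1, -2, 2, -1, 3], r+c [5, 3, 8, 6, 11, 9] are all distinct, so no two queens attack.

(1,4) (2,1) (3,5) (4,2) (5,6) (6,3)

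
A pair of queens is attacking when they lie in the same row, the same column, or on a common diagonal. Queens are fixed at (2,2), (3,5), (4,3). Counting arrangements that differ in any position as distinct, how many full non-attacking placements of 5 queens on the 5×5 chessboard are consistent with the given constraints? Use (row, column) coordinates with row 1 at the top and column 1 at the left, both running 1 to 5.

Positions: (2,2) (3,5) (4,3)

Branch on row 1: col 4 → 1.
Sum: 1 = 1.

1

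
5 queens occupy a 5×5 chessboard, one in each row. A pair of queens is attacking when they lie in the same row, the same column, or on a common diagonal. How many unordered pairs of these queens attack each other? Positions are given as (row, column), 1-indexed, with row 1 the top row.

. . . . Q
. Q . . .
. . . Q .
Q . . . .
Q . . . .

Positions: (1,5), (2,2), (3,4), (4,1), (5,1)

2

Same column: (4,1)–(5,1) (column 1).
Same diagonal: (1,5)–(5,1) (|1−5| = |5−1| = 4).
Total attacking pairs: 2.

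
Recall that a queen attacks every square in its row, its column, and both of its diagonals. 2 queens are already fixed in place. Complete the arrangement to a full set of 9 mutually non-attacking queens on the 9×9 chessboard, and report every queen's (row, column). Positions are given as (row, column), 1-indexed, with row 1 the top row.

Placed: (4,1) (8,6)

Row 1: attacked by (4,1)→{1,4}; (8,6)→{6}. Safe: 2, 3, 5, 7, 8, 9. Place at column 3.
Row 2: attacked by (1,3)→{2,3,4}; (4,1)→{1,3}; (8,6)→{6}. Safe: 5, 7, 8, 9. Place at column 5.
Row 3: attacked by (1,3)→{1,3,5}; (2,5)→{4,5,6}; (4,1)→{1,2}; (8,6)→{1,6}. Safe: 7, 8, 9. Place at column 7.
Row 5: attacked by (1,3)→{3,7}; (2,5)→{2,5,8}; (3,7)→{5,7,9}; (4,1)→{1,2}; (8,6)→{3,6,9}. Safe: 4. Place at column 4.
Row 6: attacked by (1,3)→{3,8}; (2,5)→{1,5,9}; (3,7)→{4,7}; (4,1)→{1,3}; (5,4)→{3,4,5}; (8,6)→{4,6,8}. Safe: 2. Place at column 2.
Row 7: attacked by (1,3)→{3,9}; (2,5)→{5}; (3,7)→{3,7}; (4,1)→{1,4}; (5,4)→{2,4,6}; (6,2)→{1,2,3}; (8,6)→{5,6,7}. Safe: 8. Place at column 8.
Row 9: attacked by (1,3)→{3}; (2,5)→{5}; (3,7)→{1,7}; (4,1)→{1,6}; (5,4)→{4,8}; (6,2)→{2,5}; (7,8)→{6,8}; (8,6)→{5,6,7}. Safe: 9. Place at column 9.
Columns [3, 5, 7, 1, 4, 2, 8, 6, 9], r−c [-2, -3, -4, 3, 1, 4, -1, 2, 0], r+c [4, 7, 10, 5, 9, 8, 15, 14, 18] are all distinct, so no two queens attack.

(1,3) (2,5) (3,7) (4,1) (5,4) (6,2) (7,8) (8,6) (9,9)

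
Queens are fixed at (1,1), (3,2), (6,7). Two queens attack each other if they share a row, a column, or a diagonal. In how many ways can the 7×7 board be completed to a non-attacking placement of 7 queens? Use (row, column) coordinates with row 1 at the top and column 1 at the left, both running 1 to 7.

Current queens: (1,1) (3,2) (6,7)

1

Branch on row 2: col 4 → 0; col 5 → 1; col 6 → 0.
Sum: 0 + 1 + 0 = 1.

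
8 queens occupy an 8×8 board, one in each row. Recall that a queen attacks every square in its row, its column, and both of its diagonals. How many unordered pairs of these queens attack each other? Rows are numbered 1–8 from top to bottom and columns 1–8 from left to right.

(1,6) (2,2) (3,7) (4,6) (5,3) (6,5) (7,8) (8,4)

2

Same column: (1,6)–(4,6) (column 6).
Same diagonal: (3,7)–(4,6) (|3−4| = |7−6| = 1).
Total attacking pairs: 2.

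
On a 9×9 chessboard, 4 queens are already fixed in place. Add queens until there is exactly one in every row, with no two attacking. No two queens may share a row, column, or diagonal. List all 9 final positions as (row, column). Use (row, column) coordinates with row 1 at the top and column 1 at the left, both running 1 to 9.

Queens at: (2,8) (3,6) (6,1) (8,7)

Row 1: attacked by (2,8)→{7,8,9}; (3,6)→{4,6,8}; (6,1)→{1,6}; (8,7)→{7}. Safe: 2, 3, 5. Place at column 2.
Row 4: attacked by (1,2)→{2,5}; (2,8)→{6,8}; (3,6)→{5,6,7}; (6,1)→{1,3}; (8,7)→{3,7}. Safe: 4, 9. Place at column 9.
Row 5: attacked by (1,2)→{2,6}; (2,8)→{5,8}; (3,6)→{4,6,8}; (4,9)→{8,9}; (6,1)→{1,2}; (8,7)→{4,7}. Safe: 3. Place at column 3.
Row 7: attacked by (1,2)→{2,8}; (2,8)→{3,8}; (3,6)→{2,6}; (4,9)→{6,9}; (5,3)→{1,3,5}; (6,1)→{1,2}; (8,7)→{6,7,8}. Safe: 4. Place at column 4.
Row 9: attacked by (1,2)→{2}; (2,8)→{1,8}; (3,6)→{6}; (4,9)→{4,9}; (5,3)→{3,7}; (6,1)→{1,4}; (7,4)→{2,4,6}; (8,7)→{6,7,8}. Safe: 5. Place at column 5.
Columns [2, 8, 6, 9, 3, 1, 4, 7, 5], r−c [-1, -6, -3, -5, 2, 5, 3, 1, 4], r+c [3, 10, 9, 13, 8, 7, 11, 15, 14] are all distinct, so no two queens attack.

(1,2) (2,8) (3,6) (4,9) (5,3) (6,1) (7,4) (8,7) (9,5)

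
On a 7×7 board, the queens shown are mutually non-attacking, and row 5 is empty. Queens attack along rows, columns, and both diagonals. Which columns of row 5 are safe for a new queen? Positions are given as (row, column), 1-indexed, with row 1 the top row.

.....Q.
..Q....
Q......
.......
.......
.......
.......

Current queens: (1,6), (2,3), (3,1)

(1,6) attacks row 5 at column 6 and diagonals 2.
(2,3) attacks row 5 at column 3 and diagonals 6.
(3,1) attacks row 5 at column 1 and diagonals 3.
Attacked columns: {1, 2, 3, 6}. Safe: {4, 5, 7}.

columns 4, 5, 7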